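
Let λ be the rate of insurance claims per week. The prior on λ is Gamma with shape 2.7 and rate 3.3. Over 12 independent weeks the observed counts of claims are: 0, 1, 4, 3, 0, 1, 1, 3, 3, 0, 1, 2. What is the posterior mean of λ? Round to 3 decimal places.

Posterior mean ≈ 1.418

Total count ∑xᵢ = 19 over n = 12 weeks.
Gamma is conjugate to the Poisson likelihood: posterior is Gamma(shape = 2.7+19 = 21.7, rate = 3.3+12 = 15.3).
Posterior mean = shape/rate = 21.7/15.3 = 1.418.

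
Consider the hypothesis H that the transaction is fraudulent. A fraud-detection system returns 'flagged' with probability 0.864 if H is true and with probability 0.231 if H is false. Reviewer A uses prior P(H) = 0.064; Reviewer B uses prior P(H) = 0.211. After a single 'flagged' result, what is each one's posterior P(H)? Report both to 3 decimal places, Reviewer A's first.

Reviewer A: 0.204; Reviewer B: 0.500

P('+'|H) = 0.864, P('+'|¬H) = 0.231.
Reviewer A: numerator 0.864·0.064 = 0.055296; evidence = 0.055296+0.231·0.936 = 0.27151; posterior = 0.204.
Reviewer B: numerator 0.864·0.211 = 0.18230; evidence = 0.18230+0.231·0.789 = 0.36456; posterior = 0.500.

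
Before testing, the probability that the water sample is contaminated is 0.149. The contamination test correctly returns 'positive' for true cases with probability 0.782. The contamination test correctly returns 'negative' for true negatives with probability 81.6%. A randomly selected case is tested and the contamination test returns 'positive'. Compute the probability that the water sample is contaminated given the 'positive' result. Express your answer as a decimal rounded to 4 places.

Write H for 'the water sample is contaminated'. Prior odds H:¬H = 0.149/0.851 = 0.17509. For the 'positive' outcome, the likelihood ratio is 0.782/0.184 = 4.2500.
Posterior odds = 0.17509 × 4.2500 = 0.74412, so P(H|E) = 0.74412/(1+0.74412) = 0.4266.

P(H | E) ≈ 0.4266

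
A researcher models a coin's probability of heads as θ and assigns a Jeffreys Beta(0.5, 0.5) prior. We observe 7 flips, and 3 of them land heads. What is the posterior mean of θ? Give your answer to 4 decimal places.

The binomial likelihood is conjugate to the Beta prior: with 3 successes and 4 failures, the posterior is Beta(0.5+3, 0.5+4) = Beta(3.5, 4.5).
Posterior mean = α/(α+β) = 3.5/8 = 0.4375.

Posterior mean ≈ 0.4375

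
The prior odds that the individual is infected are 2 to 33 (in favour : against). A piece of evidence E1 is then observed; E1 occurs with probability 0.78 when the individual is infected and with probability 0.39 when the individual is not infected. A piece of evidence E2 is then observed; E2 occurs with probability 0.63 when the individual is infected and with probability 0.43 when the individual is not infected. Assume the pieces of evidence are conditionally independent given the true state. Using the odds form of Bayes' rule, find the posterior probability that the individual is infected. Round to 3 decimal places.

Posterior probability ≈ 0.151

Prior odds = 2/33 = 0.060606. In log-odds, ln(0.060606) = -2.8034.
Add log likelihood ratios: ln(2.0000) + ln(1.4651) = 1.0751.
Posterior log-odds = -1.7283, so posterior odds = exp(-1.7283) = 0.17759. Converting, P(H|E) = 0.17759/1.1776 = 0.151.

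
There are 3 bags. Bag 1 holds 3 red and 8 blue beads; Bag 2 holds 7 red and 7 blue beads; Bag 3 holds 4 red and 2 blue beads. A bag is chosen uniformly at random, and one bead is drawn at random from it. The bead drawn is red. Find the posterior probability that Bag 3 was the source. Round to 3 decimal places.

Tabulate prior·likelihood by source: [1] prior 0.333333, lik 0.2727, product 0.09091; [2] prior 0.333333, lik 0.5, product 0.1667; [3] prior 0.333333, lik 0.6667, product 0.2222.
Normalizing constant = 0.47980; the posterior for Bag 3 is its product over the sum, 0.2222/0.47980 = 0.463.

Posterior probability ≈ 0.463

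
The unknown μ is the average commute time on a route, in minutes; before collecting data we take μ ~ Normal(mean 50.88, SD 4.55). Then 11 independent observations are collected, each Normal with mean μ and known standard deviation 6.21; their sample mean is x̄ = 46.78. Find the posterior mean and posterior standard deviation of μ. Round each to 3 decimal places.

Prior precision 1/τ₀² = 1/4.55² = 0.0483033; data precision n/σ² = 11/6.21² = 0.285239.
Posterior precision = 0.0483033 + 0.285239 = 0.333543, giving posterior SD = 1/√0.333543 = 1.732.
Posterior mean = (0.0483033·50.88 + 0.285239·46.78) / 0.333543 = 47.374.

Posterior mean ≈ 47.374; posterior SD ≈ 1.732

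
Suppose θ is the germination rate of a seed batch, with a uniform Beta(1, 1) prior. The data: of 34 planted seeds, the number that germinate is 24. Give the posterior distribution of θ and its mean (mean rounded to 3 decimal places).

Observing 24 successes and 10 failures updates Beta(1, 1) by adding the success and failure counts to the two shape parameters: α = 1+24 = 25, β = 1+10 = 11.
E[θ | data] = 25/(25+11) = 0.694.

Posterior: Beta(25, 11); mean ≈ 0.694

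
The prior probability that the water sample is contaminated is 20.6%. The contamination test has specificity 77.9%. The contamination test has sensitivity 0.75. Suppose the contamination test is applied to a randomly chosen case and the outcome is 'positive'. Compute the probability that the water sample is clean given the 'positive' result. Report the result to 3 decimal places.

P(¬H | E) ≈ 0.532

Write H for 'the water sample is contaminated'. Prior odds H:¬H = 0.206/0.794 = 0.25945. For the 'positive' outcome, the likelihood ratio is 0.75/0.221 = 3.3937.
Posterior odds = 0.25945 × 3.3937 = 0.88047, so P(H|E) = 0.88047/(1+0.88047) = 0.468. Then P(¬H|E) = 1 − 0.468 = 0.532.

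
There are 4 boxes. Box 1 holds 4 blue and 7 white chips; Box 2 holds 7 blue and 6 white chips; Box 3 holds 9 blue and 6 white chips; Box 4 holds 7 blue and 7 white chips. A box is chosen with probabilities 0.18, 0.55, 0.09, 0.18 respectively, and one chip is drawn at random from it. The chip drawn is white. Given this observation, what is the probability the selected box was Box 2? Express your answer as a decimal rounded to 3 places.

Tabulate prior·likelihood by source: [1] prior 0.18, lik 0.6364, product 0.1145; [2] prior 0.55, lik 0.4615, product 0.2538; [3] prior 0.09, lik 0.4, product 0.03600; [4] prior 0.18, lik 0.5, product 0.09000.
Normalizing constant = 0.49439; the posterior for Box 2 is its product over the sum, 0.2538/0.49439 = 0.513.

Posterior probability ≈ 0.513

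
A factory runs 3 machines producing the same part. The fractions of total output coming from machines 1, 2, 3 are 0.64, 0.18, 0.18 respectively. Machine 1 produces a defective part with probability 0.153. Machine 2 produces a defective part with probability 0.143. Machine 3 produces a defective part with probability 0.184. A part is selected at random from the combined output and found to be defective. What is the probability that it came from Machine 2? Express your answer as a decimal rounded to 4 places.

Posterior probability ≈ 0.1642

P(defective|M1) = 0.153; P(defective|M2) = 0.143; P(defective|M3) = 0.184.
Prior × likelihood for each source: 0.64·0.153=0.09792, 0.18·0.143=0.02574, 0.18·0.184=0.03312. Summing gives P(defective) = 0.15678.
P(Machine 2 | defective) = 0.02574 / 0.15678 = 0.1642.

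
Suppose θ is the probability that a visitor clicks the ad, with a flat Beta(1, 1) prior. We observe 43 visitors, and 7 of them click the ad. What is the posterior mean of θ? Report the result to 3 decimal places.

Posterior mean ≈ 0.178

Observing 7 successes and 36 failures updates Beta(1, 1) by adding the success and failure counts to the two shape parameters: α = 1+7 = 8, β = 1+36 = 37.
E[θ | data] = 8/(8+37) = 0.178.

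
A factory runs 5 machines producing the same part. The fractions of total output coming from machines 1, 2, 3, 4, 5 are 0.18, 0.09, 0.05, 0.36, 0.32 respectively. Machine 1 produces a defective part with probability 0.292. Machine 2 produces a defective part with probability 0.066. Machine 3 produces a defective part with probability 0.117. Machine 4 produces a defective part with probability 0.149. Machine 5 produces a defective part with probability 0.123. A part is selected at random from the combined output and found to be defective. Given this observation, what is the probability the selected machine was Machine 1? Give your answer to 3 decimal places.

Tabulate prior·likelihood by source: [1] prior 0.18, lik 0.292, product 0.05256; [2] prior 0.09, lik 0.066, product 0.005940; [3] prior 0.05, lik 0.117, product 0.005850; [4] prior 0.36, lik 0.149, product 0.05364; [5] prior 0.32, lik 0.123, product 0.03936.
Normalizing constant = 0.15735; the posterior for Machine 1 is its product over the sum, 0.05256/0.15735 = 0.334.

Posterior probability ≈ 0.334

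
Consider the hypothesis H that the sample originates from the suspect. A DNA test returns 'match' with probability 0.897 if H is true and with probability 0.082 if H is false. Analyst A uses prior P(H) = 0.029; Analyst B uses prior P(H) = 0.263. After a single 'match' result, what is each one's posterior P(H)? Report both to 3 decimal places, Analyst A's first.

Analyst A: 0.246; Analyst B: 0.796

The likelihood ratio for a 'match' result is 0.897/0.082 = 10.939.
Analyst A: prior odds 0.029/0.971 = 0.029866; posterior odds 0.32671; posterior probability 0.246.
Analyst B: prior odds 0.263/0.737 = 0.35685; posterior odds 3.9036; posterior probability 0.796.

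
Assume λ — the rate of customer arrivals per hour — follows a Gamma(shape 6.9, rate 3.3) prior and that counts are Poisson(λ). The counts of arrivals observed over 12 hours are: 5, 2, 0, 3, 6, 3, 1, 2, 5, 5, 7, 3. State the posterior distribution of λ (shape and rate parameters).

Posterior: Gamma(shape=48.9, rate=15.3)

The Poisson likelihood adds the total count to the shape and the number of exposure periods to the rate. Here ∑xᵢ = 42 and n = 12, so shape 6.9→48.9 and rate 3.3→15.3.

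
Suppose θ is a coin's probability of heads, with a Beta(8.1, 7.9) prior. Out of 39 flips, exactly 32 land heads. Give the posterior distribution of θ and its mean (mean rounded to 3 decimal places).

Posterior: Beta(40.1, 14.9); mean ≈ 0.729

Observing 32 successes and 7 failures updates Beta(8.1, 7.9) by adding the success and failure counts to the two shape parameters: α = 8.1+32 = 40.1, β = 7.9+7 = 14.9.
Posterior mean = α/(α+β) = 40.1/55 = 0.729.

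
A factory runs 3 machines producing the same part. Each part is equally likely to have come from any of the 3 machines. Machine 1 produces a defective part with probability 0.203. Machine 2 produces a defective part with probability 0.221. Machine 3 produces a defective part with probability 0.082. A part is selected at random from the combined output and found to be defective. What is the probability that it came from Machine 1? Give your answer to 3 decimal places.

P(defective|M1) = 0.203; P(defective|M2) = 0.221; P(defective|M3) = 0.082.
Prior × likelihood for each source: 0.333333·0.203=0.06767, 0.333333·0.221=0.07367, 0.333333·0.082=0.02733. Summing gives P(defective) = 0.16867.
P(Machine 1 | defective) = 0.06767 / 0.16867 = 0.401.

Posterior probability ≈ 0.401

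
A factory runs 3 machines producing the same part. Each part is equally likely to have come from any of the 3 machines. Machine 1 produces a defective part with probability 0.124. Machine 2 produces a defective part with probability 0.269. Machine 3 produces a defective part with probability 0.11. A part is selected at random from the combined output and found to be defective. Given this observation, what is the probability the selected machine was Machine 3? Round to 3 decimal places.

Posterior probability ≈ 0.219

P(defective|M1) = 0.124; P(defective|M2) = 0.269; P(defective|M3) = 0.11.
Prior × likelihood for each source: 0.333333·0.124=0.04133, 0.333333·0.269=0.08967, 0.333333·0.11=0.03667. Summing gives P(defective) = 0.16767.
P(Machine 3 | defective) = 0.03667 / 0.16767 = 0.219.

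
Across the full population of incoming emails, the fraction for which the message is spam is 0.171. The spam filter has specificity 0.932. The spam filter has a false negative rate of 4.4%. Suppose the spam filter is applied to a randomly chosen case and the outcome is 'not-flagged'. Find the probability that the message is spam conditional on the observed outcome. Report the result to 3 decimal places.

P(H | E) ≈ 0.010

Let H be the event that the message is spam. P(H) = 0.171, so P(¬H) = 0.829. With E the 'not-flagged' result, P(E|H) = 0.044 and P(E|¬H) = 0.932.
P(E) = 0.044·0.171 + 0.932·0.829 = 0.0075240 + 0.77263 = 0.78015.
By Bayes' theorem, P(H|E) = 0.0075240 / 0.78015 = 0.010.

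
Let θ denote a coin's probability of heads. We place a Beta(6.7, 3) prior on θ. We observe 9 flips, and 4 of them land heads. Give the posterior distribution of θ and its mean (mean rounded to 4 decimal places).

Posterior: Beta(10.7, 8); mean ≈ 0.5722

Observing 4 successes and 5 failures updates Beta(6.7, 3) by adding the success and failure counts to the two shape parameters: α = 6.7+4 = 10.7, β = 3+5 = 8.
Posterior mean = α/(α+β) = 10.7/18.7 = 0.5722.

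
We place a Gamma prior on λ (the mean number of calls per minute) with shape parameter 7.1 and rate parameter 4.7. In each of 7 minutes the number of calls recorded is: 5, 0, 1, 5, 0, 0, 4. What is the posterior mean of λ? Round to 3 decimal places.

Posterior mean ≈ 1.889

Total count ∑xᵢ = 15 over n = 7 minutes.
Gamma is conjugate to the Poisson likelihood: posterior is Gamma(shape = 7.1+15 = 22.1, rate = 4.7+7 = 11.7).
E[λ | data] = 22.1/11.7 = 1.889.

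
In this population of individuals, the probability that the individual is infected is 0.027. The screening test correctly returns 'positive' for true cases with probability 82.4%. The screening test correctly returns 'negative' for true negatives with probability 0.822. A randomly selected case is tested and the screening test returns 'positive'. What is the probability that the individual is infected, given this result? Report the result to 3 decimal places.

Write H for 'the individual is infected'. Prior odds H:¬H = 0.027/0.973 = 0.027749. For the 'positive' outcome, the likelihood ratio is 0.824/0.178 = 4.6292.
Posterior odds = 0.027749 × 4.6292 = 0.12846, so P(H|E) = 0.12846/(1+0.12846) = 0.114.

P(H | E) ≈ 0.114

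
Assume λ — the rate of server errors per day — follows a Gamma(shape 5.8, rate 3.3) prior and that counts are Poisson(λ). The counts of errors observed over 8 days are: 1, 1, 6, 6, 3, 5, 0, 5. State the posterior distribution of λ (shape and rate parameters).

Posterior: Gamma(shape=32.8, rate=11.3)

The Poisson likelihood adds the total count to the shape and the number of exposure periods to the rate. Here ∑xᵢ = 27 and n = 8, so shape 5.8→32.8 and rate 3.3→11.3.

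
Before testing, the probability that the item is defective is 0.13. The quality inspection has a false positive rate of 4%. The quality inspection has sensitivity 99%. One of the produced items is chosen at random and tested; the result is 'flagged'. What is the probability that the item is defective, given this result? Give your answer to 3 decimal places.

Write H for 'the item is defective'. Prior odds H:¬H = 0.13/0.87 = 0.14943. For the 'flagged' outcome, the likelihood ratio is 0.99/0.04 = 24.750.
Posterior odds = 0.14943 × 24.750 = 3.6983, so P(H|E) = 3.6983/(1+3.6983) = 0.787.

P(H | E) ≈ 0.787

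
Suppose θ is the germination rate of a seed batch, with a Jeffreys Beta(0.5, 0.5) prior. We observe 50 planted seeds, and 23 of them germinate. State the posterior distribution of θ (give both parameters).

Observing 23 successes and 27 failures updates Beta(0.5, 0.5) by adding the success and failure counts to the two shape parameters: α = 0.5+23 = 23.5, β = 0.5+27 = 27.5.

Posterior: Beta(23.5, 27.5)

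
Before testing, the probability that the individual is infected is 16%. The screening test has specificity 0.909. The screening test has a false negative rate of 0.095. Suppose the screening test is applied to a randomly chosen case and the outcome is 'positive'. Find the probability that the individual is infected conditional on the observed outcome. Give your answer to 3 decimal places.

Write H for 'the individual is infected'. Prior odds H:¬H = 0.16/0.84 = 0.19048. For the 'positive' outcome, the likelihood ratio is 0.905/0.091 = 9.9451.
Posterior odds = 0.19048 × 9.9451 = 1.8943, so P(H|E) = 1.8943/(1+1.8943) = 0.654.

P(H | E) ≈ 0.654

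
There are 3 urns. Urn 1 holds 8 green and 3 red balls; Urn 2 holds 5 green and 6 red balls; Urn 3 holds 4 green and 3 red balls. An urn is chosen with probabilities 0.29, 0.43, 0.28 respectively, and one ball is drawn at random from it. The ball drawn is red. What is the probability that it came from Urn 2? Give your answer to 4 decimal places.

Tabulate prior·likelihood by source: [1] prior 0.29, lik 0.2727, product 0.07909; [2] prior 0.43, lik 0.5455, product 0.2345; [3] prior 0.28, lik 0.4286, product 0.1200.
Normalizing constant = 0.43364; the posterior for Urn 2 is its product over the sum, 0.2345/0.43364 = 0.5409.

Posterior probability ≈ 0.5409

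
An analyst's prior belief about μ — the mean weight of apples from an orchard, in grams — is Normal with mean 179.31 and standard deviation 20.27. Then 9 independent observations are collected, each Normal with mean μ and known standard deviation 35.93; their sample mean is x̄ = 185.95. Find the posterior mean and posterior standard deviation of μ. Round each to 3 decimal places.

With known σ, the Normal prior is conjugate. Weight on the data is w = (n/σ²)/(n/σ² + 1/τ₀²) = 0.00697153/(0.00697153+0.00243384) = 0.74123.
Posterior mean = w·x̄ + (1−w)·μ₀ = 0.74123·185.95 + 0.25877·179.31 = 184.232. Posterior variance = 1/(0.00697153+0.00243384) = 106.322, so SD = 10.311.

Posterior mean ≈ 184.232; posterior SD ≈ 10.311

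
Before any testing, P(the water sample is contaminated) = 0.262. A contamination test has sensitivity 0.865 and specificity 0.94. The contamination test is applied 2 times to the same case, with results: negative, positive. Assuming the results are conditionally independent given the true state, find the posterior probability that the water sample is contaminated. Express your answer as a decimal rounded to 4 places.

Posterior P(H) ≈ 0.4236

Let H be the event that the water sample is contaminated; start with P(H) = 0.262. P('positive'|H) = 0.865, P('positive'|¬H) = 0.06.
Update on result 1 ('negative'): P(H) ← 0.135·0.2620 / (0.135·0.2620 + 0.94·0.7380) = 0.035370/0.72909 = 0.0485.
Update on result 2 ('positive'): P(H) ← 0.865·0.0485 / (0.865·0.0485 + 0.06·0.9515) = 0.041963/0.099053 = 0.4236.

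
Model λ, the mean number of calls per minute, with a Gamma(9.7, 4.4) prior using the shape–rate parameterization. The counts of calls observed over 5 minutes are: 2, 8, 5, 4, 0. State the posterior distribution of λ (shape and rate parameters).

Posterior: Gamma(shape=28.7, rate=9.4)

Total count ∑xᵢ = 19 over n = 5 minutes.
Gamma is conjugate to the Poisson likelihood: posterior is Gamma(shape = 9.7+19 = 28.7, rate = 4.4+5 = 9.4).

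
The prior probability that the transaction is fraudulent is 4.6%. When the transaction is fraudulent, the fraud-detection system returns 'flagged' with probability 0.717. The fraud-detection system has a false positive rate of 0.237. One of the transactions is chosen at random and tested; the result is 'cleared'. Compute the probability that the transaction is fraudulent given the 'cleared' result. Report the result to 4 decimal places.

Let H be the event that the transaction is fraudulent. P(H) = 0.046, so P(¬H) = 0.954. With E the 'cleared' result, P(E|H) = 0.283 and P(E|¬H) = 0.763.
P(E) = 0.283·0.046 + 0.763·0.954 = 0.013018 + 0.72790 = 0.74092.
By Bayes' theorem, P(H|E) = 0.013018 / 0.74092 = 0.0176.

P(H | E) ≈ 0.0176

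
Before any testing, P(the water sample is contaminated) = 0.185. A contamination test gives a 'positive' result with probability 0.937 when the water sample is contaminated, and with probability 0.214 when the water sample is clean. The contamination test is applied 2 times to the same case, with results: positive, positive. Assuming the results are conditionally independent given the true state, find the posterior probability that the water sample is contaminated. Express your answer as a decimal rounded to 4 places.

Posterior P(H) ≈ 0.8131

With H the event that the water sample is contaminated, the joint likelihood of the observed sequence is P(data|H) = 0.937·0.937 = 0.87797 and P(data|¬H) = 0.214·0.214 = 0.045796.
Bayes: P(H|data) = 0.185·0.87797 / (0.185·0.87797 + 0.815·0.045796) = 0.16242/0.19975 = 0.8131.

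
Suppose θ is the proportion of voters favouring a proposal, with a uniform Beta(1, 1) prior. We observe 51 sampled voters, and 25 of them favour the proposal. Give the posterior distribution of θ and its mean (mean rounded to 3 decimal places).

Posterior: Beta(26, 27); mean ≈ 0.491

Observing 25 successes and 26 failures updates Beta(1, 1) by adding the success and failure counts to the two shape parameters: α = 1+25 = 26, β = 1+26 = 27.
E[θ | data] = 26/(26+27) = 0.491.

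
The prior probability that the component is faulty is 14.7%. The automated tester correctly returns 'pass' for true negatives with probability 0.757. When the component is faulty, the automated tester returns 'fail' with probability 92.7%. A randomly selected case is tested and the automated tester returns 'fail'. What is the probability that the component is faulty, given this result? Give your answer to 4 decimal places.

P(H | E) ≈ 0.3967

Write H for 'the component is faulty'. Prior odds H:¬H = 0.147/0.853 = 0.17233. For the 'fail' outcome, the likelihood ratio is 0.927/0.243 = 3.8148.
Posterior odds = 0.17233 × 3.8148 = 0.65742, so P(H|E) = 0.65742/(1+0.65742) = 0.3967.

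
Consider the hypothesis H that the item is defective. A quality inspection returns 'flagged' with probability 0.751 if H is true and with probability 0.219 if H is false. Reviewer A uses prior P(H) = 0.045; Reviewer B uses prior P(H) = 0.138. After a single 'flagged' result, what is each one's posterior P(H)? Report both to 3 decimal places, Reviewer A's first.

P('+'|H) = 0.751, P('+'|¬H) = 0.219.
Reviewer A: numerator 0.751·0.045 = 0.033795; evidence = 0.033795+0.219·0.955 = 0.24294; posterior = 0.139.
Reviewer B: numerator 0.751·0.138 = 0.10364; evidence = 0.10364+0.219·0.862 = 0.29242; posterior = 0.354.

Reviewer A: 0.139; Reviewer B: 0.354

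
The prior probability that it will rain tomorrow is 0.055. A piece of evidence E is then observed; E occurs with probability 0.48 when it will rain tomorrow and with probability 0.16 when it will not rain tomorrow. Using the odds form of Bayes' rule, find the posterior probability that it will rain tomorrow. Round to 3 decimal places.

Prior odds = 0.055/(1−0.055) = 0.058201. In log-odds, ln(0.058201) = -2.8439.
Add log likelihood ratio: ln(3.0000) = 1.0986.
Posterior log-odds = -1.7452, so posterior odds = exp(-1.7452) = 0.17460. Converting, P(H|E) = 0.17460/1.1746 = 0.149.

Posterior probability ≈ 0.149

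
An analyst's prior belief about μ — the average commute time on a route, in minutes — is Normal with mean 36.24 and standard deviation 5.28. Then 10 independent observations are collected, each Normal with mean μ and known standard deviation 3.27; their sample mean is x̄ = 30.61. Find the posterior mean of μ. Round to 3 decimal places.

Prior precision 1/τ₀² = 1/5.28² = 0.0358701; data precision n/σ² = 10/3.27² = 0.935200.
Posterior precision = 0.0358701 + 0.935200 = 0.971070.
Posterior mean = (0.0358701·36.24 + 0.935200·30.61) / 0.971070 = 30.818.

Posterior mean ≈ 30.818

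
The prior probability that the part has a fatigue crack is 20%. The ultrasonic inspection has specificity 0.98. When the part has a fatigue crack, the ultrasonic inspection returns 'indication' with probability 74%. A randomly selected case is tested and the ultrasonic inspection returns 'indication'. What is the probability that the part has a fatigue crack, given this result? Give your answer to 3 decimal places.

Let H be the event that the part has a fatigue crack. P(H) = 0.2, so P(¬H) = 0.8. With E the 'indication' result, P(E|H) = 0.74 and P(E|¬H) = 0.02.
P(E) = 0.74·0.2 + 0.02·0.8 = 0.14800 + 0.016000 = 0.16400.
By Bayes' theorem, P(H|E) = 0.14800 / 0.16400 = 0.902.

P(H | E) ≈ 0.902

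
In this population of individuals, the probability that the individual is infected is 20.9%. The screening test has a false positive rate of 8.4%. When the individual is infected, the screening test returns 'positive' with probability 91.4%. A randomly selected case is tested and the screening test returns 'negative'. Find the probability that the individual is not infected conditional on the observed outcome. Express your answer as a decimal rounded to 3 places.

P(¬H | E) ≈ 0.976

Let H be the event that the individual is infected. P(H) = 0.209, so P(¬H) = 0.791. With E the 'negative' result, P(E|H) = 0.086 and P(E|¬H) = 0.916.
P(E) = 0.086·0.209 + 0.916·0.791 = 0.017974 + 0.72456 = 0.74253.
By Bayes' theorem, P(H|E) = 0.017974 / 0.74253 = 0.024. Hence P(¬H|E) = 1 − 0.024 = 0.976.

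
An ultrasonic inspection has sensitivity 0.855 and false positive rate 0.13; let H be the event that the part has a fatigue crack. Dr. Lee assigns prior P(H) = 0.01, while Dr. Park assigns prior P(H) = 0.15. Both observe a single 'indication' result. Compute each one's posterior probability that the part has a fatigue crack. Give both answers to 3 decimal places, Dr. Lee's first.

Dr. Lee: 0.062; Dr. Park: 0.537

P('+'|H) = 0.855, P('+'|¬H) = 0.13.
Dr. Lee: numerator 0.855·0.01 = 0.0085500; evidence = 0.0085500+0.13·0.99 = 0.13725; posterior = 0.062.
Dr. Park: numerator 0.855·0.15 = 0.12825; evidence = 0.12825+0.13·0.85 = 0.23875; posterior = 0.537.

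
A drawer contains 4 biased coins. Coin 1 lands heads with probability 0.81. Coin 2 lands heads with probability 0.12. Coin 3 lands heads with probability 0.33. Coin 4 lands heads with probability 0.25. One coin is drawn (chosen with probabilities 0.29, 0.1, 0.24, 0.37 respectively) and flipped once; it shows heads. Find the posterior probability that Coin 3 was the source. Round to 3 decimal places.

Tabulate prior·likelihood by source: [1] prior 0.29, lik 0.81, product 0.2349; [2] prior 0.1, lik 0.12, product 0.01200; [3] prior 0.24, lik 0.33, product 0.07920; [4] prior 0.37, lik 0.25, product 0.09250.
Normalizing constant = 0.41860; the posterior for Coin 3 is its product over the sum, 0.07920/0.41860 = 0.189.

Posterior probability ≈ 0.189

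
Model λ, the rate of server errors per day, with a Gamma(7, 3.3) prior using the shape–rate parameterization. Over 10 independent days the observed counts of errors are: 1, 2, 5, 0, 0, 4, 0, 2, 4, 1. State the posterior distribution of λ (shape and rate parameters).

The Poisson likelihood adds the total count to the shape and the number of exposure periods to the rate. Here ∑xᵢ = 19 and n = 10, so shape 7→26 and rate 3.3→13.3.

Posterior: Gamma(shape=26, rate=13.3)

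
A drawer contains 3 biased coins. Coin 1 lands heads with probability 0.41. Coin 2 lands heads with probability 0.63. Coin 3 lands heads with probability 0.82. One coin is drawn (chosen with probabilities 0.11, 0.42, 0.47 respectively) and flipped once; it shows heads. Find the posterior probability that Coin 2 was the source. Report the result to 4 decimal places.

Posterior probability ≈ 0.3807

P(heads|C1) = 0.41; P(heads|C2) = 0.63; P(heads|C3) = 0.82.
Prior × likelihood for each source: 0.11·0.41=0.04510, 0.42·0.63=0.2646, 0.47·0.82=0.3854. Summing gives P(heads) = 0.69510.
P(Coin 2 | heads) = 0.2646 / 0.69510 = 0.3807.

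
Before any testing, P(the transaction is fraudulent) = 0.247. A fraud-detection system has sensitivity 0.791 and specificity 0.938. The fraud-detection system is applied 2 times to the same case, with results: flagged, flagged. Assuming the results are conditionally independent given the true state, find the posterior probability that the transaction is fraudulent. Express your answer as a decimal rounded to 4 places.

Posterior P(H) ≈ 0.9816

Let H be the event that the transaction is fraudulent; start with P(H) = 0.247. P('flagged'|H) = 0.791, P('flagged'|¬H) = 0.062.
Update on result 1 ('flagged'): P(H) ← 0.791·0.2470 / (0.791·0.2470 + 0.062·0.7530) = 0.19538/0.24206 = 0.8071.
Update on result 2 ('flagged'): P(H) ← 0.791·0.8071 / (0.791·0.8071 + 0.062·0.1929) = 0.63844/0.65040 = 0.9816.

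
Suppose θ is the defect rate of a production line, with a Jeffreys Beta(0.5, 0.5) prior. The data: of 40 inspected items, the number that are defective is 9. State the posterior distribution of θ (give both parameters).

Observing 9 successes and 31 failures updates Beta(0.5, 0.5) by adding the success and failure counts to the two shape parameters: α = 0.5+9 = 9.5, β = 0.5+31 = 31.5.

Posterior: Beta(9.5, 31.5)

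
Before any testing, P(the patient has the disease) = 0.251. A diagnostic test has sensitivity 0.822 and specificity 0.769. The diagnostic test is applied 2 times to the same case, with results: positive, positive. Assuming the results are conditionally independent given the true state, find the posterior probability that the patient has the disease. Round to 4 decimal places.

Posterior P(H) ≈ 0.8093

With H the event that the patient has the disease, the joint likelihood of the observed sequence is P(data|H) = 0.822·0.822 = 0.67568 and P(data|¬H) = 0.231·0.231 = 0.053361.
Bayes: P(H|data) = 0.251·0.67568 / (0.251·0.67568 + 0.749·0.053361) = 0.16960/0.20956 = 0.8093.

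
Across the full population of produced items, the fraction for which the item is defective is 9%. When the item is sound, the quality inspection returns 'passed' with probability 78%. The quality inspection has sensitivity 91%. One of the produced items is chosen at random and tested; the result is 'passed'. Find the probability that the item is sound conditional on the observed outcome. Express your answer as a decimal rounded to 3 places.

Write H for 'the item is defective'. Prior odds H:¬H = 0.09/0.91 = 0.098901. For the 'passed' outcome, the likelihood ratio is 0.09/0.78 = 0.11538.
Posterior odds = 0.098901 × 0.11538 = 0.011412, so P(H|E) = 0.011412/(1+0.011412) = 0.011. Then P(¬H|E) = 1 − 0.011 = 0.989.

P(¬H | E) ≈ 0.989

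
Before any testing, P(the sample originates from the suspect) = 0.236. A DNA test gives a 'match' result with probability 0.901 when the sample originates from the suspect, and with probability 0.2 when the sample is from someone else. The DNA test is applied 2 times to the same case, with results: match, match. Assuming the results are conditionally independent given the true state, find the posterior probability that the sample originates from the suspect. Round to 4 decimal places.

Let H be the event that the sample originates from the suspect; start with P(H) = 0.236. P('match'|H) = 0.901, P('match'|¬H) = 0.2.
Update on result 1 ('match'): P(H) ← 0.901·0.2360 / (0.901·0.2360 + 0.2·0.7640) = 0.21264/0.36544 = 0.5819.
Update on result 2 ('match'): P(H) ← 0.901·0.5819 / (0.901·0.5819 + 0.2·0.4181) = 0.52426/0.60789 = 0.8624.

Posterior P(H) ≈ 0.8624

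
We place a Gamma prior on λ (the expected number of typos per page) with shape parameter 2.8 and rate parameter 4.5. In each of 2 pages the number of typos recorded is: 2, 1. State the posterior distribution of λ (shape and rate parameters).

Total count ∑xᵢ = 3 over n = 2 pages.
Gamma is conjugate to the Poisson likelihood: posterior is Gamma(shape = 2.8+3 = 5.8, rate = 4.5+2 = 6.5).

Posterior: Gamma(shape=5.8, rate=6.5)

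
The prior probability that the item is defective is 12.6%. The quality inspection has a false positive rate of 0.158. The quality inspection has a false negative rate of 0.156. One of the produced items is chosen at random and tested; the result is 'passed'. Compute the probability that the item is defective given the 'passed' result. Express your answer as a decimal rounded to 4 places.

P(H | E) ≈ 0.0260

Let H be the event that the item is defective. P(H) = 0.126, so P(¬H) = 0.874. With E the 'passed' result, P(E|H) = 0.156 and P(E|¬H) = 0.842.
P(E) = 0.156·0.126 + 0.842·0.874 = 0.019656 + 0.73591 = 0.75556.
By Bayes' theorem, P(H|E) = 0.019656 / 0.75556 = 0.0260.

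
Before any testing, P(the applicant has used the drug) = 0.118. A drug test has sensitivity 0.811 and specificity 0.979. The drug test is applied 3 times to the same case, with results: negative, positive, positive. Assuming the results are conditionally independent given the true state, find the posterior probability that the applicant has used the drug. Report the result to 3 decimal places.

Posterior P(H) ≈ 0.975

Let H be the event that the applicant has used the drug; start with P(H) = 0.118. P('positive'|H) = 0.811, P('positive'|¬H) = 0.021.
Update on result 1 ('negative'): P(H) ← 0.189·0.1180 / (0.189·0.1180 + 0.979·0.8820) = 0.022302/0.88578 = 0.0252.
Update on result 2 ('positive'): P(H) ← 0.811·0.0252 / (0.811·0.0252 + 0.021·0.9748) = 0.020419/0.040890 = 0.4994.
Update on result 3 ('positive'): P(H) ← 0.811·0.4994 / (0.811·0.4994 + 0.021·0.5006) = 0.40498/0.41550 = 0.9747.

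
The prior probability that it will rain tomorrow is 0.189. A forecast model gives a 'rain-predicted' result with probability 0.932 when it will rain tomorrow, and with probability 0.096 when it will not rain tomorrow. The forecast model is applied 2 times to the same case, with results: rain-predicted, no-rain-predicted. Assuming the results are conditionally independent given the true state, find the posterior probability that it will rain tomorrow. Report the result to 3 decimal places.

Posterior P(H) ≈ 0.145

With H the event that it will rain tomorrow, the joint likelihood of the observed sequence is P(data|H) = 0.932·0.068 = 0.063376 and P(data|¬H) = 0.096·0.904 = 0.086784.
Bayes: P(H|data) = 0.189·0.063376 / (0.189·0.063376 + 0.811·0.086784) = 0.011978/0.082360 = 0.1454.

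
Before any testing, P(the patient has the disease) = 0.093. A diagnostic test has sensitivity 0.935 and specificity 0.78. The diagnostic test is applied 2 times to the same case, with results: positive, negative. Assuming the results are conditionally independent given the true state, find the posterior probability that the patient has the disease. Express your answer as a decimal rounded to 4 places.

With H the event that the patient has the disease, the joint likelihood of the observed sequence is P(data|H) = 0.935·0.065 = 0.060775 and P(data|¬H) = 0.22·0.78 = 0.17160.
Bayes: P(H|data) = 0.093·0.060775 / (0.093·0.060775 + 0.907·0.17160) = 0.0056521/0.16129 = 0.0350.

Posterior P(H) ≈ 0.0350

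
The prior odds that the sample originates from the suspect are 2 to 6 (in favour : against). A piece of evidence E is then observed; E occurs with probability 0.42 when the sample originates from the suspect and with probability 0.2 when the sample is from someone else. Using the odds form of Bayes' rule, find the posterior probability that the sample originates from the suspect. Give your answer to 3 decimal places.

Posterior probability ≈ 0.412

Prior odds = 2/6 = 0.33333. In log-odds, ln(0.33333) = -1.0986.
Add log likelihood ratio: ln(2.1000) = 0.74194.
Posterior log-odds = -0.35667, so posterior odds = exp(-0.35667) = 0.70000. Converting, P(H|E) = 0.70000/1.7000 = 0.412.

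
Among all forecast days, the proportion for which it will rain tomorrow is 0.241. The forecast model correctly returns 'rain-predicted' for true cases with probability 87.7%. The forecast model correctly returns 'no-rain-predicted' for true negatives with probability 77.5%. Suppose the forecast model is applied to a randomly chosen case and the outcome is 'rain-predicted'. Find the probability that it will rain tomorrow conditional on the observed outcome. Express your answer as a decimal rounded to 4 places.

Let H be the event that it will rain tomorrow. P(H) = 0.241, so P(¬H) = 0.759. With E the 'rain-predicted' result, P(E|H) = 0.877 and P(E|¬H) = 0.225.
P(E) = 0.877·0.241 + 0.225·0.759 = 0.21136 + 0.17078 = 0.38213.
By Bayes' theorem, P(H|E) = 0.21136 / 0.38213 = 0.5531.

P(H | E) ≈ 0.5531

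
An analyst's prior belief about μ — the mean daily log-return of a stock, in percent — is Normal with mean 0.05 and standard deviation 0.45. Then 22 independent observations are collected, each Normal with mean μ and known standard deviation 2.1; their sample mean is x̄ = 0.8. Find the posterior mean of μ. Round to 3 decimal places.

Posterior mean ≈ 0.427

With known σ, the Normal prior is conjugate. Weight on the data is w = (n/σ²)/(n/σ² + 1/τ₀²) = 4.98866/(4.98866+4.93827) = 0.50254.
Posterior mean = w·x̄ + (1−w)·μ₀ = 0.50254·0.8 + 0.49746·0.05 = 0.427.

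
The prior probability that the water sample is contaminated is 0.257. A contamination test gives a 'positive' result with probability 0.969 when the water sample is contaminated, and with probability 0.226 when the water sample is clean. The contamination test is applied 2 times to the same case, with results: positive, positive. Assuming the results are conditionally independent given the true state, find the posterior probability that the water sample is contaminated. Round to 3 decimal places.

With H the event that the water sample is contaminated, the joint likelihood of the observed sequence is P(data|H) = 0.969·0.969 = 0.93896 and P(data|¬H) = 0.226·0.226 = 0.051076.
Bayes: P(H|data) = 0.257·0.93896 / (0.257·0.93896 + 0.743·0.051076) = 0.24131/0.27926 = 0.8641.

Posterior P(H) ≈ 0.864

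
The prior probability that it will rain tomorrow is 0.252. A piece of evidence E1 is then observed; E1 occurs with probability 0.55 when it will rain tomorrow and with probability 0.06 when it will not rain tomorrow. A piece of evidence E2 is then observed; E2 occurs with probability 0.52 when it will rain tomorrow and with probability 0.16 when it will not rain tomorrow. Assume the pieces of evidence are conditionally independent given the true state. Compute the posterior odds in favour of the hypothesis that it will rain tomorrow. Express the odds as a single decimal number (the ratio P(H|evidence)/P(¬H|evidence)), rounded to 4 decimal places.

Posterior odds ≈ 10.0368

Prior odds = 0.252/(1−0.252) = 0.33690. In log-odds, ln(0.33690) = -1.0880.
Add log likelihood ratios: ln(9.1667) + ln(3.2500) = 3.3942.
Posterior log-odds = 2.3063, so posterior odds = exp(2.3063) = 10.037.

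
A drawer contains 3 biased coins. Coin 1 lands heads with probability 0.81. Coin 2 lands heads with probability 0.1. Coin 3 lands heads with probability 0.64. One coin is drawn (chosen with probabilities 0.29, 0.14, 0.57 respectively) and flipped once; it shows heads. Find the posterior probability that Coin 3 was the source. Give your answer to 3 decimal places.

Tabulate prior·likelihood by source: [1] prior 0.29, lik 0.81, product 0.2349; [2] prior 0.14, lik 0.1, product 0.01400; [3] prior 0.57, lik 0.64, product 0.3648.
Normalizing constant = 0.61370; the posterior for Coin 3 is its product over the sum, 0.3648/0.61370 = 0.594.

Posterior probability ≈ 0.594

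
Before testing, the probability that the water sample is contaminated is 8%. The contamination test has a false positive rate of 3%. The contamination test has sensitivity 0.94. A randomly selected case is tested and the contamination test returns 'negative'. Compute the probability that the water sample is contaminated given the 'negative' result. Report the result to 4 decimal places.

Write H for 'the water sample is contaminated'. Prior odds H:¬H = 0.08/0.92 = 0.086957. For the 'negative' outcome, the likelihood ratio is 0.06/0.97 = 0.061856.
Posterior odds = 0.086957 × 0.061856 = 0.0053788, so P(H|E) = 0.0053788/(1+0.0053788) = 0.0053.

P(H | E) ≈ 0.0053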